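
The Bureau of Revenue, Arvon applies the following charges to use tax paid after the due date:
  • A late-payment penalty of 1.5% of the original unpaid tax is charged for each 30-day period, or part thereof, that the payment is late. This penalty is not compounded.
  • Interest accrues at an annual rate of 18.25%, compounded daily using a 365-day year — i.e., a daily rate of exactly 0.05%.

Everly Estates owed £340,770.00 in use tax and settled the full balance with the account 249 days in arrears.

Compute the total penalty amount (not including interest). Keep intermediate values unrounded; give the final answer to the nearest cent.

£46,003.95

Penalty periods: ⌈249/30⌉ = 9; penalty = 9 × 1.5% × £340,770.00 = £46,003.95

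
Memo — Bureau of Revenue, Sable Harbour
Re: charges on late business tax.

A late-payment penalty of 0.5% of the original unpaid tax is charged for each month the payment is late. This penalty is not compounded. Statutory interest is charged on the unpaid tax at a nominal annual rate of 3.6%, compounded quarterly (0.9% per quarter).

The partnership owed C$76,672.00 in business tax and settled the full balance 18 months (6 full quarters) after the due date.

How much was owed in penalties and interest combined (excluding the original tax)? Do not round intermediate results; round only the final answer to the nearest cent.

C$11,135.05

Late-payment penalty: 18 × 0.5% × C$76,672.00 = C$6,900.48
Interest: C$76,672.00 × ((1 + 0.009)^6 − 1) = C$76,672.00 × 0.0552297… = C$4,234.5699…
Penalties + interest = C$6,900.4800 + C$4,234.5699… = C$11,135.05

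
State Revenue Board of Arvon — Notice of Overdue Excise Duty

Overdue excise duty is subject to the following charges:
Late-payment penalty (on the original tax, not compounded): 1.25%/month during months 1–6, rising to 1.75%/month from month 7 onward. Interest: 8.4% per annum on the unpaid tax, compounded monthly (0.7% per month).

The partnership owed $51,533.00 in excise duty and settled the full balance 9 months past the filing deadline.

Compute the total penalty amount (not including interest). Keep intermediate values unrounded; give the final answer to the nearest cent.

Penalty, months 1–6: 6 × 1.25% × $51,533.00 = $3,864.98…
Penalty, months 7–9: 3 × 1.75% × $51,533.00 = $2,705.48…
Total penalty = $3,864.98… + $2,705.48… = $6,570.46

$6,570.46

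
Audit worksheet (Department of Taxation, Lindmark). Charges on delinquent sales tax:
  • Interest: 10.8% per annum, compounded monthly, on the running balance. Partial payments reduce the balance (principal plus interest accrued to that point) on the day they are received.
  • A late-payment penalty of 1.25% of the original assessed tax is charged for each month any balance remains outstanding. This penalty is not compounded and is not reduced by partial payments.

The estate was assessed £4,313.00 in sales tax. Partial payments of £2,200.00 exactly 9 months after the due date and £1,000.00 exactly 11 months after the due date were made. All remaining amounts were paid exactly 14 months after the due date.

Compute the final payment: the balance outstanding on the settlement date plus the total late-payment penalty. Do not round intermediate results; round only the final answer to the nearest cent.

Monthly rate = 10.8% ÷ 12 = 0.9%
Balance at month 9: £4,313.0000 × (1 + 0.009)^9 = £4,675.1974…
After £2,200.00 payment: £4,675.1974… − £2,200.00 = £2,475.1974…
Balance at month 11: £2,475.1974… × (1 + 0.009)^2 = £2,519.9515…
After £1,000.00 payment: £2,519.9515… − £1,000.00 = £1,519.9515…
Balance at month 14: £1,519.9515… × (1 + 0.009)^3 = £1,561.3606…
Penalty: 14 × 1.25% × £4,313.00 = £754.78…
Final settlement = outstanding balance + penalty = £1,561.3606… + £754.78… = £2,316.14

£2,316.14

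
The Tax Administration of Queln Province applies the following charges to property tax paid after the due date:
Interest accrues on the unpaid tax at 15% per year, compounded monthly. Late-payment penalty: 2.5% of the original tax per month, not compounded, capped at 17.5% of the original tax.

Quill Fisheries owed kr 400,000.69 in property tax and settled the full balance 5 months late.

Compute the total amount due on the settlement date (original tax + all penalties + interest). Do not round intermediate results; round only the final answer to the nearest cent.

Penalty: 5 × 2.5% × kr 400,000.69 = kr 50,000.09… (below the 17.5% cap of kr 70,000.12…)
Interest (15%/yr ÷ 12 = 1.25%/month): kr 400,000.69 × ((1 + 0.0125)^5 − 1) = kr 25,632.9057…
Total = kr 400,000.69 + kr 50,000.0863… + kr 25,632.9057… = kr 475,633.68

kr 475,633.68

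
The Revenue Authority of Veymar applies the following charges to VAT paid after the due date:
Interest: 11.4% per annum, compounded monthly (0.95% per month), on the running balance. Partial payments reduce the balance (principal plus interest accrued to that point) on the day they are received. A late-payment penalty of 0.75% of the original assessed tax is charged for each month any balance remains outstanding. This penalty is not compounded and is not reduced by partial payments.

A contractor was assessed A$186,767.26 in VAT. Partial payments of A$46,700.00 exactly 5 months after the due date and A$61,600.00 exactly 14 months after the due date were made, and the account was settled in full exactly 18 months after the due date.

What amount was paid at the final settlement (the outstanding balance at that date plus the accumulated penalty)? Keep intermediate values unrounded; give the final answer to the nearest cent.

Balance at month 5: A$186,767.2600 × (1 + 0.0095)^5 = A$195,808.8712…
After A$46,700.00 payment: A$195,808.8712… − A$46,700.00 = A$149,108.8712…
Balance at month 14: A$149,108.8712… × (1 + 0.0095)^9 = A$162,353.0277…
After A$61,600.00 payment: A$162,353.0277… − A$61,600.00 = A$100,753.0277…
Balance at month 18: A$100,753.0277… × (1 + 0.0095)^4 = A$104,636.5468…
Penalty: 18 × 0.75% × A$186,767.26 = A$25,213.58…
Final settlement = outstanding balance + penalty = A$104,636.5468… + A$25,213.58… = A$129,850.13

A$129,850.13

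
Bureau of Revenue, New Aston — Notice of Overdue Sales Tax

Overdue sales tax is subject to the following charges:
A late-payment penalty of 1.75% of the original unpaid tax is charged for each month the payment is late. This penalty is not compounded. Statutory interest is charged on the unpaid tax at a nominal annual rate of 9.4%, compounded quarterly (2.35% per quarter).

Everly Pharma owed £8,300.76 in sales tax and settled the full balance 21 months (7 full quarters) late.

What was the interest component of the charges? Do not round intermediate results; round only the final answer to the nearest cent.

Interest: £8,300.76 × ((1 + 0.0235)^7 − 1) = £8,300.76 × 0.1765623… = £1,465.6013…

£1,465.60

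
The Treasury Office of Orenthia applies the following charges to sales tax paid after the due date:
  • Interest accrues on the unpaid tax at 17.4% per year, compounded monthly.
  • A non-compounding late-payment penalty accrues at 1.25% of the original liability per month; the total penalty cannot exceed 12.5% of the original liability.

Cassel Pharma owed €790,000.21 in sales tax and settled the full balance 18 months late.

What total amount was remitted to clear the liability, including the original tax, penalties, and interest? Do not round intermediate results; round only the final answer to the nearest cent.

€1,122,429.82

Penalty (uncapped): 18 × 1.25% × €790,000.21 = €177,750.05…; cap = 12.5% × €790,000.21 = €98,750.03… → penalty = €98,750.03…
Interest (17.4%/yr ÷ 12 = 1.45%/month): €790,000.21 × ((1 + 0.0145)^18 − 1) = €233,679.5849…
Total = €790,000.21 + €98,750.0263… + €233,679.5849… = €1,122,429.82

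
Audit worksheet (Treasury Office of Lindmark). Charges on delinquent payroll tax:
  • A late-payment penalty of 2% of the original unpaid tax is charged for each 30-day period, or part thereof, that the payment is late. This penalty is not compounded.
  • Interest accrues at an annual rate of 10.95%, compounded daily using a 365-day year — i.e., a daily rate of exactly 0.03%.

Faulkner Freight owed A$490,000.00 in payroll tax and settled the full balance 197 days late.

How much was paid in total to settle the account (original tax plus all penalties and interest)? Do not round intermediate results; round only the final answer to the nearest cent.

A$588,427.24

Penalty periods: ⌈197/30⌉ = 7; penalty = 7 × 2% × A$490,000.00 = A$68,600.00
Interest: A$490,000.00 × ((1 + 0.0003)^197 − 1) = A$490,000.00 × 0.06087192… = A$29,827.2412…
Total = A$490,000.00 + A$68,600.0000 + A$29,827.2412… = A$588,427.24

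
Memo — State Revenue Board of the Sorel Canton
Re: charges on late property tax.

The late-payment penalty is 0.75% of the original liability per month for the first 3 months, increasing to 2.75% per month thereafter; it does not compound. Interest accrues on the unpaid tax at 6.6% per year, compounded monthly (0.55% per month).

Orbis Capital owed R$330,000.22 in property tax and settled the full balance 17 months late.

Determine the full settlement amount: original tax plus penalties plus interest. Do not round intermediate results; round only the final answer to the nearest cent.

R$496,726.01

Penalty, months 1–3: 3 × 0.75% × R$330,000.22 = R$7,425.00…
Penalty, months 4–17: 14 × 2.75% × R$330,000.22 = R$127,050.08…
Interest: R$330,000.22 × ((1 + 0.0055)^17 − 1) = R$330,000.22 × 0.0977293… = R$32,250.7051…
Total = R$330,000.22 + R$134,475.0897… + R$32,250.7051… = R$496,726.01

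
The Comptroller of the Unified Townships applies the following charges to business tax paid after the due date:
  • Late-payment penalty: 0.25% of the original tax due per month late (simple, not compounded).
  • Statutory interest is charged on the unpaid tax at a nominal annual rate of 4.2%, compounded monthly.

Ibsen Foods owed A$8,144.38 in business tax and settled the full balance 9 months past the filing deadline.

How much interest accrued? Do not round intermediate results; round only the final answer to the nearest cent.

A$260.17

Interest (4.2%/yr ÷ 12 = 0.35%/month): A$8,144.38 × ((1 + 0.0035)^9 − 1) = A$260.1691…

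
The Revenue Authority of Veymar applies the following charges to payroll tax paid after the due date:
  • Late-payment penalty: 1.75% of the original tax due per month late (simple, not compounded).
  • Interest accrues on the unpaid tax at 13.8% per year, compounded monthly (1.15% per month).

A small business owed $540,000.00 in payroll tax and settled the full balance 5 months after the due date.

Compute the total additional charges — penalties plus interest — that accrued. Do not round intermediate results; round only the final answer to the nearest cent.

Late-payment penalty: 5 × 1.75% × $540,000.00 = $47,250.00
Interest: $540,000.00 × ((1 + 0.0115)^5 − 1) = $540,000.00 × 0.0588378… = $31,772.4101…
Penalties + interest = $47,250.0000 + $31,772.4101… = $79,022.41

$79,022.41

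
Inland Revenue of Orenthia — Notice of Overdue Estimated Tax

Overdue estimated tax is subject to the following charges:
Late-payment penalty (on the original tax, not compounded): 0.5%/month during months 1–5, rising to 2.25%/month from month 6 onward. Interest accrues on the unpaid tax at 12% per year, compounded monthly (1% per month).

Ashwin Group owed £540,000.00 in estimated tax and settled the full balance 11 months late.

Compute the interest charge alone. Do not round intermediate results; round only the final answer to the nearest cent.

£62,460.91

Interest: £540,000.00 × ((1 + 0.01)^11 − 1) = £540,000.00 × 0.1156683… = £62,460.9072…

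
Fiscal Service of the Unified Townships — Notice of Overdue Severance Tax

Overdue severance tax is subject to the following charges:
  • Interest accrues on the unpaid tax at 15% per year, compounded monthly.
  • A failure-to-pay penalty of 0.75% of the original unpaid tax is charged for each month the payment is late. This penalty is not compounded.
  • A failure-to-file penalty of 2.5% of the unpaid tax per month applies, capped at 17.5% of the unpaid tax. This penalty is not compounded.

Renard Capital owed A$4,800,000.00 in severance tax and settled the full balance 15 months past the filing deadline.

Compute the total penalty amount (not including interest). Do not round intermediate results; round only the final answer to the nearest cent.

Failure-to-file: 15 × 2.5% × A$4,800,000.00 = A$1,800,000.00, capped at 17.5% × A$4,800,000.00 = A$840,000.00
Failure-to-pay penalty: 15 × 0.75% × A$4,800,000.00 = A$540,000.00
Total penalty = A$840,000.00 + A$540,000.00 = A$1,380,000.00

A$1,380,000.00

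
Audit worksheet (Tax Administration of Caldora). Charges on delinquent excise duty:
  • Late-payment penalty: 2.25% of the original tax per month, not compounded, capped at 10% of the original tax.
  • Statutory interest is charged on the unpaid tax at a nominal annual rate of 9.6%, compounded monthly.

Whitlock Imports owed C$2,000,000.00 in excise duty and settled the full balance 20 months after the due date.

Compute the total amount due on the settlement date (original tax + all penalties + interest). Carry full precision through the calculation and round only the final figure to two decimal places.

C$2,545,528.09

Penalty (uncapped): 20 × 2.25% × C$2,000,000.00 = C$900,000.00; cap = 10% × C$2,000,000.00 = C$200,000.00 → penalty = C$200,000.00
Interest (9.6%/yr ÷ 12 = 0.8%/month): C$2,000,000.00 × ((1 + 0.008)^20 − 1) = C$345,528.0870…
Total = C$2,000,000.00 + C$200,000.0000 + C$345,528.0870… = C$2,545,528.09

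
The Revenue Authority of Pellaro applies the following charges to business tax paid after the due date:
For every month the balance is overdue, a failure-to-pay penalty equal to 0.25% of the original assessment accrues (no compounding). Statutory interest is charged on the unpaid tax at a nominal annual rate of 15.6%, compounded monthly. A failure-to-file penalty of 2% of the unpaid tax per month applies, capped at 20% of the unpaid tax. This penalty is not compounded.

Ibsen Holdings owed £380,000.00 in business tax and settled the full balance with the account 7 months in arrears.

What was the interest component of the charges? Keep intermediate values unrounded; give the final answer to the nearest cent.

£35,958.22

Interest (15.6%/yr ÷ 12 = 1.3%/month): £380,000.00 × ((1 + 0.013)^7 − 1) = £35,958.2229…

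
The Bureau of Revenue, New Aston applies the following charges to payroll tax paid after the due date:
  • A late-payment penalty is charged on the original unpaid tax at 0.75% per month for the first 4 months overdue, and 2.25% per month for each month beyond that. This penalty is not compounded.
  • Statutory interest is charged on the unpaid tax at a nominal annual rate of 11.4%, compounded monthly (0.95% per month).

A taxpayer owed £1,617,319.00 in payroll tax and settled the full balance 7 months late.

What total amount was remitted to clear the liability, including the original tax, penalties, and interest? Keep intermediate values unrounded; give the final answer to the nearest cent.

£1,885,673.54

Penalty, months 1–4: 4 × 0.75% × £1,617,319.00 = £48,519.57
Penalty, months 5–7: 3 × 2.25% × £1,617,319.00 = £109,169.03…
Interest: £1,617,319.00 × ((1 + 0.0095)^7 − 1) = £1,617,319.00 × 0.0684255… = £110,665.9337…
Total = £1,617,319.00 + £157,688.6025 + £110,665.9337… = £1,885,673.54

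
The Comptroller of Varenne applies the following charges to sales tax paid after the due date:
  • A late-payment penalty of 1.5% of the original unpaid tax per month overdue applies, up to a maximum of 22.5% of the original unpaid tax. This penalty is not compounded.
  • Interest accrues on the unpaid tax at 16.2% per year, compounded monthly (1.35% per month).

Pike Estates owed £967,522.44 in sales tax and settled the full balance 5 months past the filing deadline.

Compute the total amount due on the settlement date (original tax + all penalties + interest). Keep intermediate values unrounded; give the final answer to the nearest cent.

£1,107,181.66

Penalty: 5 × 1.5% × £967,522.44 = £72,564.18… (below the 22.5% cap of £217,692.55…)
Interest: £967,522.44 × ((1 + 0.0135)^5 − 1) = £967,522.44 × 0.0693473… = £67,095.0401…
Total = £967,522.44 + £72,564.1830 + £67,095.0401… = £1,107,181.66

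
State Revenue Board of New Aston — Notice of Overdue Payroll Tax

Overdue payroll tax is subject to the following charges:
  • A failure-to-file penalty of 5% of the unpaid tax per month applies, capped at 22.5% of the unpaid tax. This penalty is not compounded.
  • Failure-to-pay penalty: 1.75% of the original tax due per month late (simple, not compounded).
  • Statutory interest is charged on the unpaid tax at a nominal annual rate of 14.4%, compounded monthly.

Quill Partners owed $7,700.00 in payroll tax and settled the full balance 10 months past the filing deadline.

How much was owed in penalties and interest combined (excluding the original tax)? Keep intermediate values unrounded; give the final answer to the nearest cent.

$4,055.53

Failure-to-file: 10 × 5% × $7,700.00 = $3,850.00, capped at 22.5% × $7,700.00 = $1,732.50
Failure-to-pay penalty: 10 × 1.75% × $7,700.00 = $1,347.50
Interest (14.4%/yr ÷ 12 = 1.2%/month): $7,700.00 × ((1 + 0.012)^10 − 1) = $975.5267…
Penalties + interest = $3,080.0000 + $975.5267… = $4,055.53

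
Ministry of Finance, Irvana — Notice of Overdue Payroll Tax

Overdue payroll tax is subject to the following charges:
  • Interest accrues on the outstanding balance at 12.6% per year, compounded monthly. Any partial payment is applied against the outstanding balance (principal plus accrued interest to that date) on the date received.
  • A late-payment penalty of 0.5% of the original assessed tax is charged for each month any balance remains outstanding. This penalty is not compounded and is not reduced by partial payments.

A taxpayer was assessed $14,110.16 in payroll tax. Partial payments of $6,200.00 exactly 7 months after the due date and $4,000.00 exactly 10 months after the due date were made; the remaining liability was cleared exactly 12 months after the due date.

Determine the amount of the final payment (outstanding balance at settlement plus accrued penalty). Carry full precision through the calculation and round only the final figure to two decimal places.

Monthly rate = 12.6% ÷ 12 = 1.05%
Balance at month 7: $14,110.1600 × (1 + 0.0105)^7 = $15,180.5030…
After $6,200.00 payment: $15,180.5030… − $6,200.00 = $8,980.5030…
Balance at month 10: $8,980.5030… × (1 + 0.0105)^3 = $9,266.3696…
After $4,000.00 payment: $9,266.3696… − $4,000.00 = $5,266.3696…
Balance at month 12: $5,266.3696… × (1 + 0.0105)^2 = $5,377.5440…
Penalty: 12 × 0.5% × $14,110.16 = $846.61…
Final settlement = outstanding balance + penalty = $5,377.5440… + $846.61… = $6,224.15

$6,224.15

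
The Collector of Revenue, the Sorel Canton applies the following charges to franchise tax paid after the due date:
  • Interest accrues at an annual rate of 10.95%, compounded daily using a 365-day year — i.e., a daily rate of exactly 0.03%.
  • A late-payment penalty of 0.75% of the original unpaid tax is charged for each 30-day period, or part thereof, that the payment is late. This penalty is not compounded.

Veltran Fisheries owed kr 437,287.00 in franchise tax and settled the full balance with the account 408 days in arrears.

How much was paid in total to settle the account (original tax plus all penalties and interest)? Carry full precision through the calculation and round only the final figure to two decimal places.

kr 540,130.50

Penalty periods: ⌈408/30⌉ = 14; penalty = 14 × 0.75% × kr 437,287.00 = kr 45,915.14…
Interest: kr 437,287.00 × ((1 + 0.0003)^408 − 1) = kr 437,287.00 × 0.13018535… = kr 56,928.3601…
Total = kr 437,287.00 + kr 45,915.1350 + kr 56,928.3601… = kr 540,130.50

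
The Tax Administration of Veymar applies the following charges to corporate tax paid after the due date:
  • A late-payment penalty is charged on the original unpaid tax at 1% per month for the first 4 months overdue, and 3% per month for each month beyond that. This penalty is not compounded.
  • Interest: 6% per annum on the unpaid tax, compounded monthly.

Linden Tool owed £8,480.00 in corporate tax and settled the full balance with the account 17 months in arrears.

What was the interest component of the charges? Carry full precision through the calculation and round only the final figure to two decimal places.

£750.37

Interest (6%/yr ÷ 12 = 0.5%/month): £8,480.00 × ((1 + 0.005)^17 − 1) = £750.3656…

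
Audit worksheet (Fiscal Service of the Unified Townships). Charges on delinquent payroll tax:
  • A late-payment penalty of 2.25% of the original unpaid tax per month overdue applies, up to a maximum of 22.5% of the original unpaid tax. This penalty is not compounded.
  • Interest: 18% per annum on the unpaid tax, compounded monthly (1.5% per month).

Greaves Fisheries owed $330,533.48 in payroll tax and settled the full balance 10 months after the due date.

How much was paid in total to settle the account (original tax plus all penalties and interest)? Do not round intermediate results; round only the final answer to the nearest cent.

Penalty (uncapped): 10 × 2.25% × $330,533.48 = $74,370.03…; cap = 22.5% × $330,533.48 = $74,370.03… → penalty = $74,370.03…
Interest: $330,533.48 × ((1 + 0.015)^10 − 1) = $330,533.48 × 0.1605408… = $53,064.1176…
Total = $330,533.48 + $74,370.0330 + $53,064.1176… = $457,967.63

$457,967.63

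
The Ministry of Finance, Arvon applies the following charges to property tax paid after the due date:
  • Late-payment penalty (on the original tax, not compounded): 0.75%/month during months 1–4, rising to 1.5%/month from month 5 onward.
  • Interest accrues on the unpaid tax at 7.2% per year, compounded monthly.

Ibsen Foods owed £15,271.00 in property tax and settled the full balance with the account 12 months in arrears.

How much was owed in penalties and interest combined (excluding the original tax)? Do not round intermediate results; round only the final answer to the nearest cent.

Penalty, months 1–4: 4 × 0.75% × £15,271.00 = £458.13
Penalty, months 5–12: 8 × 1.5% × £15,271.00 = £1,832.52
Interest (7.2%/yr ÷ 12 = 0.6%/month): £15,271.00 × ((1 + 0.006)^12 − 1) = £1,136.5315…
Penalties + interest = £2,290.6500 + £1,136.5315… = £3,427.18

£3,427.18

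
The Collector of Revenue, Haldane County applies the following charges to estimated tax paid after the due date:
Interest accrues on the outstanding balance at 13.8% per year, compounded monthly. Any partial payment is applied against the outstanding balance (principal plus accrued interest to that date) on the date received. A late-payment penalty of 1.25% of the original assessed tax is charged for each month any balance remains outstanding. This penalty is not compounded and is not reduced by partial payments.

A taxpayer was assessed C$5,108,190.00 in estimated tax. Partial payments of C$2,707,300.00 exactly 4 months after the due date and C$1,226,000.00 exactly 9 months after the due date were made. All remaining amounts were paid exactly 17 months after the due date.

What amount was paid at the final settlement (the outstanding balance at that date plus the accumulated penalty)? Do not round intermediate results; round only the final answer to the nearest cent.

Monthly rate = 13.8% ÷ 12 = 1.15%
Balance at month 4: C$5,108,190.0000 × (1 + 0.0115)^4 = C$5,347,251.2538…
After C$2,707,300.00 payment: C$5,347,251.2538… − C$2,707,300.00 = C$2,639,951.2538…
Balance at month 9: C$2,639,951.2538… × (1 + 0.0115)^5 = C$2,795,280.1682…
After C$1,226,000.00 payment: C$2,795,280.1682… − C$1,226,000.00 = C$1,569,280.1682…
Balance at month 17: C$1,569,280.1682… × (1 + 0.0115)^8 = C$1,719,600.5812…
Penalty: 17 × 1.25% × C$5,108,190.00 = C$1,085,490.38…
Final settlement = outstanding balance + penalty = C$1,719,600.5812… + C$1,085,490.38… = C$2,805,090.96

C$2,805,090.96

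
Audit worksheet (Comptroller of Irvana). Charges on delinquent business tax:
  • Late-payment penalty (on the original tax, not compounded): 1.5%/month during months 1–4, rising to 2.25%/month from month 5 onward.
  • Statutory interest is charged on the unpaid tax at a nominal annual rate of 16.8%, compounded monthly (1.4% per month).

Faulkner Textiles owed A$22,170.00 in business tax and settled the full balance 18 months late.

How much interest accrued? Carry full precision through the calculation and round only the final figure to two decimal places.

A$6,304.03

Interest: A$22,170.00 × ((1 + 0.014)^18 − 1) = A$22,170.00 × 0.2843494… = A$6,304.0264…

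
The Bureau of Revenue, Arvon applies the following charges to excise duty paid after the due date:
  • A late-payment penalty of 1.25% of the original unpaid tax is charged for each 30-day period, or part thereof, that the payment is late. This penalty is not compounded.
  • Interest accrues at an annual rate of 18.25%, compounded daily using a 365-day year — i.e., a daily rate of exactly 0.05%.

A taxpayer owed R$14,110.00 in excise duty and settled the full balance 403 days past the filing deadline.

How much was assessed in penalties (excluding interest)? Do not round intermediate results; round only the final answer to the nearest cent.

Penalty periods: ⌈403/30⌉ = 14; penalty = 14 × 1.25% × R$14,110.00 = R$2,469.25

R$2,469.25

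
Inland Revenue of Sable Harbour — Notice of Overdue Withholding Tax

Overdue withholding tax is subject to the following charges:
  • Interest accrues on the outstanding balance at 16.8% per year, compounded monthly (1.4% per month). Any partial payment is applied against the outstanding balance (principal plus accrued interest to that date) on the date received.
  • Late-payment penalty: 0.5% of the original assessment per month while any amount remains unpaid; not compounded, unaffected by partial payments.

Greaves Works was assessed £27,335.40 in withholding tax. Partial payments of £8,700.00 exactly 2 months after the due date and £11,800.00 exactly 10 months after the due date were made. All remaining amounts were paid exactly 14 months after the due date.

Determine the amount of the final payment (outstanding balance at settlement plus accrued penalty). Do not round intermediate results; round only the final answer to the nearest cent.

£12,368.18

Balance at month 2: £27,335.4000 × (1 + 0.014)^2 = £28,106.1489…
After £8,700.00 payment: £28,106.1489… − £8,700.00 = £19,406.1489…
Balance at month 10: £19,406.1489… × (1 + 0.014)^8 = £21,689.1734…
After £11,800.00 payment: £21,689.1734… − £11,800.00 = £9,889.1734…
Balance at month 14: £9,889.1734… × (1 + 0.014)^4 = £10,454.7057…
Penalty: 14 × 0.5% × £27,335.40 = £1,913.48…
Final settlement = outstanding balance + penalty = £10,454.7057… + £1,913.48… = £12,368.18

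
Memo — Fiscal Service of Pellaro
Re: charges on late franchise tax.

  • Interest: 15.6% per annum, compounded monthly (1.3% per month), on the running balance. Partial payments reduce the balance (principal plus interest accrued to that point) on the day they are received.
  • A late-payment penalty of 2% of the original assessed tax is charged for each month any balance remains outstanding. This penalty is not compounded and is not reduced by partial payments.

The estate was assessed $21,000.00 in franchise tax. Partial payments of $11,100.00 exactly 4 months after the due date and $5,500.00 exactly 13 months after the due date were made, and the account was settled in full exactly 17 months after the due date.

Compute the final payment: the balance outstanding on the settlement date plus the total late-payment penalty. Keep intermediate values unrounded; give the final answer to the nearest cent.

Balance at month 4: $21,000.0000 × (1 + 0.013)^4 = $22,113.4791…
After $11,100.00 payment: $22,113.4791… − $11,100.00 = $11,013.4791…
Balance at month 13: $11,013.4791… × (1 + 0.013)^9 = $12,371.1349…
After $5,500.00 payment: $12,371.1349… − $5,500.00 = $6,871.1349…
Balance at month 17: $6,871.1349… × (1 + 0.013)^4 = $7,235.4618…
Penalty: 17 × 2% × $21,000.00 = $7,140.00
Final settlement = outstanding balance + penalty = $7,235.4618… + $7,140.00 = $14,375.46

$14,375.46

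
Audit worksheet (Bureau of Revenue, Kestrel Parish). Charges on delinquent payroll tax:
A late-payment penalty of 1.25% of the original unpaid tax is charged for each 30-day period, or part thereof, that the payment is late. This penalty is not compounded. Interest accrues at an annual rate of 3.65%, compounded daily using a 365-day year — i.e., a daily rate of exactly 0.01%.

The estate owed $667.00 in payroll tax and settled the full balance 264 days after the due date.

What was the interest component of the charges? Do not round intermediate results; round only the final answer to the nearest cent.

$17.84

Interest: $667.00 × ((1 + 0.0001)^264 − 1) = $667.00 × 0.02675021… = $17.8424…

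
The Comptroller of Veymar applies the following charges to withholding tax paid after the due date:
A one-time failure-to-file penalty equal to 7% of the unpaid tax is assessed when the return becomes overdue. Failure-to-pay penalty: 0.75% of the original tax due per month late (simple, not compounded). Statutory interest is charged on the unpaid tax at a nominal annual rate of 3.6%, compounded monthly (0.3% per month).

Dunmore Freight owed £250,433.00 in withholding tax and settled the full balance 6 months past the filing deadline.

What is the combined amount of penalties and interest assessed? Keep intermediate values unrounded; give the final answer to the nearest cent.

£33,341.53

Failure-to-file penalty: 7% × £250,433.00 = £17,530.31
Failure-to-pay penalty: 6 × 0.75% × £250,433.00 = £11,269.49…
Interest: £250,433.00 × ((1 + 0.003)^6 − 1) = £250,433.00 × 0.0181355… = £4,541.7380…
Penalties + interest = £28,799.7950 + £4,541.7380… = £33,341.53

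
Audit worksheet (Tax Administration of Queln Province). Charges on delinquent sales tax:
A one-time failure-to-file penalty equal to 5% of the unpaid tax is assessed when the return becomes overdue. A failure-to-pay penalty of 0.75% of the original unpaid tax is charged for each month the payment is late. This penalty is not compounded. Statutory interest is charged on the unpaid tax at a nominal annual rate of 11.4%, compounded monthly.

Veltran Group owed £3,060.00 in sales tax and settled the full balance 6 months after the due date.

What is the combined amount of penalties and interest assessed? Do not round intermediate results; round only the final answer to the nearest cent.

£469.32

Failure-to-file penalty: 5% × £3,060.00 = £153.00
Failure-to-pay penalty: 6 × 0.75% × £3,060.00 = £137.70
Interest (11.4%/yr ÷ 12 = 0.95%/month): £3,060.00 × ((1 + 0.0095)^6 − 1) = £178.6153…
Penalties + interest = £290.7000 + £178.6153… = £469.32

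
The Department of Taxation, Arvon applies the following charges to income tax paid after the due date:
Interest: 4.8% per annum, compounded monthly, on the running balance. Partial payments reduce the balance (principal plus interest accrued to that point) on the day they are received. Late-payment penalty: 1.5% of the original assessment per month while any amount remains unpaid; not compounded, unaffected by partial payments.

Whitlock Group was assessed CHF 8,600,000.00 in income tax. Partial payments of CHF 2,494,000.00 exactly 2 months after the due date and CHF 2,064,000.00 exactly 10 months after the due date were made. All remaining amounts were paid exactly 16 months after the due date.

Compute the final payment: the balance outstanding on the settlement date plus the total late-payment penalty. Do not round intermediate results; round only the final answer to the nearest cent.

Monthly rate = 4.8% ÷ 12 = 0.4%
Balance at month 2: CHF 8,600,000.0000 × (1 + 0.004)^2 = CHF 8,668,937.6000
After CHF 2,494,000.00 payment: CHF 8,668,937.6000 − CHF 2,494,000.00 = CHF 6,174,937.6000
Balance at month 10: CHF 6,174,937.6000 × (1 + 0.004)^8 = CHF 6,375,324.2172…
After CHF 2,064,000.00 payment: CHF 6,375,324.2172… − CHF 2,064,000.00 = CHF 4,311,324.2172…
Balance at month 16: CHF 4,311,324.2172… × (1 + 0.004)^6 = CHF 4,415,836.2513…
Penalty: 16 × 1.5% × CHF 8,600,000.00 = CHF 2,064,000.00
Final settlement = outstanding balance + penalty = CHF 4,415,836.2513… + CHF 2,064,000.00 = CHF 6,479,836.25

CHF 6,479,836.25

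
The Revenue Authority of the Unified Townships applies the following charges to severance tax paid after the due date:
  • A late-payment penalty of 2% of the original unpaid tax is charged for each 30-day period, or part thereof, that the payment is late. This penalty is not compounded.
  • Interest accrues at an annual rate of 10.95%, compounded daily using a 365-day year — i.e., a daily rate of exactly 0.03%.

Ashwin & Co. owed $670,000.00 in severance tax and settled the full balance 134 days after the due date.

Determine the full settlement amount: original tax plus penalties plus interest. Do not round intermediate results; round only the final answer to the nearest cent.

Penalty periods: ⌈134/30⌉ = 5; penalty = 5 × 2% × $670,000.00 = $67,000.00
Interest: $670,000.00 × ((1 + 0.0003)^134 − 1) = $670,000.00 × 0.04101268… = $27,478.4963…
Total = $670,000.00 + $67,000.0000 + $27,478.4963… = $764,478.50

$764,478.50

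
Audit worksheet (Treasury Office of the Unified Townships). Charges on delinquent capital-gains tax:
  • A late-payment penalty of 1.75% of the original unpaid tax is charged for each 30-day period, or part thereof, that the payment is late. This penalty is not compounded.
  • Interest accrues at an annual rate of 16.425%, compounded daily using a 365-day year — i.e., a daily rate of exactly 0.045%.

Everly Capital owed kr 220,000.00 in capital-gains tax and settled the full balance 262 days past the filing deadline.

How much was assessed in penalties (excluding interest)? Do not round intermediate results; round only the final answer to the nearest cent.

Penalty periods: ⌈262/30⌉ = 9; penalty = 9 × 1.75% × kr 220,000.00 = kr 34,650.00

kr 34,650.00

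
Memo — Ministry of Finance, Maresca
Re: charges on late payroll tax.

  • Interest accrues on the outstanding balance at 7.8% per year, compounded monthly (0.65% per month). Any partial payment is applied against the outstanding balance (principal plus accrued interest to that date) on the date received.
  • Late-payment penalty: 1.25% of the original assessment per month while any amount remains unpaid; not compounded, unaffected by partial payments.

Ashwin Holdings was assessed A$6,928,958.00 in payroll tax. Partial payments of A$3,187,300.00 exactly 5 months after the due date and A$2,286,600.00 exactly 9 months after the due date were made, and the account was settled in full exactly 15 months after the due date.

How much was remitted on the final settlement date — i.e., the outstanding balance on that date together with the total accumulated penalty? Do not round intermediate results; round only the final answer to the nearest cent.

Balance at month 5: A$6,928,958.0000 × (1 + 0.0065)^5 = A$7,157,095.7103…
After A$3,187,300.00 payment: A$7,157,095.7103… − A$3,187,300.00 = A$3,969,795.7103…
Balance at month 9: A$3,969,795.7103… × (1 + 0.0065)^4 = A$4,074,021.1099…
After A$2,286,600.00 payment: A$4,074,021.1099… − A$2,286,600.00 = A$1,787,421.1099…
Balance at month 15: A$1,787,421.1099… × (1 + 0.0065)^6 = A$1,858,273.1767…
Penalty: 15 × 1.25% × A$6,928,958.00 = A$1,299,179.63…
Final settlement = outstanding balance + penalty = A$1,858,273.1767… + A$1,299,179.63… = A$3,157,452.80

A$3,157,452.80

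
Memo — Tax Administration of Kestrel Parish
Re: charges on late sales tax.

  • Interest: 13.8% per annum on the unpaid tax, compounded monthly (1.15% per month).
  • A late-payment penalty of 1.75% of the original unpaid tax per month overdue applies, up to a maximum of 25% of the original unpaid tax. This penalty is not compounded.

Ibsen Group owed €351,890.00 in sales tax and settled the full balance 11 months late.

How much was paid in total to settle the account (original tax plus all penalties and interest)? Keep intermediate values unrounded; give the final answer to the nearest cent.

€466,792.84

Penalty: 11 × 1.75% × €351,890.00 = €67,738.83… (below the 25% cap of €87,972.50)
Interest: €351,890.00 × ((1 + 0.0115)^11 − 1) = €351,890.00 × 0.1340306… = €47,164.0138…
Total = €351,890.00 + €67,738.8250 + €47,164.0138… = €466,792.84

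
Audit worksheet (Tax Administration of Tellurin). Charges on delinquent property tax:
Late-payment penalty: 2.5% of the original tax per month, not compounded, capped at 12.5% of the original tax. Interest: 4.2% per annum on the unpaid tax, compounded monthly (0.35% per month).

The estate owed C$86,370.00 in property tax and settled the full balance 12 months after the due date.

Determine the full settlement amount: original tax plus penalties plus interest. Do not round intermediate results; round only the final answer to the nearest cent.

Penalty (uncapped): 12 × 2.5% × C$86,370.00 = C$25,911.00; cap = 12.5% × C$86,370.00 = C$10,796.25 → penalty = C$10,796.25
Interest: C$86,370.00 × ((1 + 0.0035)^12 − 1) = C$86,370.00 × 0.0428180… = C$3,698.1913…
Total = C$86,370.00 + C$10,796.2500 + C$3,698.1913… = C$100,864.44

C$100,864.44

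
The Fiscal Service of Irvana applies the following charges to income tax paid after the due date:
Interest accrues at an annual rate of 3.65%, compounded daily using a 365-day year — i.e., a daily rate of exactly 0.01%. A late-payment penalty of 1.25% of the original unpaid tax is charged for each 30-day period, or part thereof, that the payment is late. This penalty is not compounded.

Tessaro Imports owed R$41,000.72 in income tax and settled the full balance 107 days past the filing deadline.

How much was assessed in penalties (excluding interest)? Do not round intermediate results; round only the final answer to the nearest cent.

R$2,050.04

Penalty periods: ⌈107/30⌉ = 4; penalty = 4 × 1.25% × R$41,000.72 = R$2,050.04…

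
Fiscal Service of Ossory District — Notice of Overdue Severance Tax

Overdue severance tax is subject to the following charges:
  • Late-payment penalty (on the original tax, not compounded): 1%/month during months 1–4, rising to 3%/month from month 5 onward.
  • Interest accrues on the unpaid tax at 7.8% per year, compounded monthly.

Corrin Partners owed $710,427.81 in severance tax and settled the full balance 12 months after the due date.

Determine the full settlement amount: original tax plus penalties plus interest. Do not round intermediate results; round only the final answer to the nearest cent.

Penalty, months 1–4: 4 × 1% × $710,427.81 = $28,417.11…
Penalty, months 5–12: 8 × 3% × $710,427.81 = $170,502.67…
Interest (7.8%/yr ÷ 12 = 0.65%/month): $710,427.81 × ((1 + 0.0065)^12 − 1) = $57,437.9537…
Total = $710,427.81 + $198,919.7868 + $57,437.9537… = $966,785.55

$966,785.55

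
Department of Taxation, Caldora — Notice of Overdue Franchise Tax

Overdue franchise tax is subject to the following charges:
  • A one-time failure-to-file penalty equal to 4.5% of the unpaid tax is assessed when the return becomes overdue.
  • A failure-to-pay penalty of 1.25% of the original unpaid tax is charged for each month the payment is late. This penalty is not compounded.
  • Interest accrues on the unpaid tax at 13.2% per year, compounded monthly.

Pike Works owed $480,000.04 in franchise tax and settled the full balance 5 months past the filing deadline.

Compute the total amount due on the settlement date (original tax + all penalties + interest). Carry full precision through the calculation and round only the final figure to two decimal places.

$558,587.27

Failure-to-file penalty: 4.5% × $480,000.04 = $21,600.00…
Failure-to-pay penalty = 1.25% × $480,000.04 × 5 mo = $30,000.00…
Interest (13.2%/yr ÷ 12 = 1.1%/month): $480,000.04 × ((1 + 0.011)^5 − 1) = $26,987.2263…
Total = $480,000.04 + $51,600.0043 + $26,987.2263… = $558,587.27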